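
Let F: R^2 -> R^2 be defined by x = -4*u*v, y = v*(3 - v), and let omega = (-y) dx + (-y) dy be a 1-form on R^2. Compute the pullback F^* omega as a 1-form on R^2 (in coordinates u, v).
F^* omega = (4*v^2*(3 - v)) du + (v*(-4*u*v + 12*u - 2*v^2 + 9*v - 9)) dv

Using F^*(f dg) = (f ∘ F) d(g ∘ F), substitute each coordinate x_i by F_i(u, v) in f_i, and replace dx_i by d F_i = (∂F_i/∂u) du + (∂F_i/∂v) dv.
  For the x component: f_1(F) = v*(v - 3); d F_1 = (-4*v) du + (-4*u) dv
  For the y component: f_2(F) = v*(v - 3); d F_2 = (0) du + (3 - 2*v) dv
Combining and collecting du, dv coefficients:
  coeff of du: 4*v^2*(3 - v)
  coeff of dv: v*(-4*u*v + 12*u - 2*v^2 + 9*v - 9)
F^* omega = (4*v^2*(3 - v)) du + (v*(-4*u*v + 12*u - 2*v^2 + 9*v - 9)) dv.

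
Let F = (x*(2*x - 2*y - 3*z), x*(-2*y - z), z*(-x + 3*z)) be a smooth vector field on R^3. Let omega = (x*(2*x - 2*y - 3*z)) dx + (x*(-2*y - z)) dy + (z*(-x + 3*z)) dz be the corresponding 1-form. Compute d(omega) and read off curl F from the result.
d(omega) = (x) dy ∧ dz + (-3*x + z) dz ∧ dx + (2*x - 2*y - z) dx ∧ dy; curl F = (x, -3*x + z, 2*x - 2*y - z)

d omega = sum_{i<j} (∂f_j/∂x_i - ∂f_i/∂x_j) dx_i ∧ dx_j. Under the identification (dy ∧ dz, dz ∧ dx, dx ∧ dy) ↔ (e_x, e_y, e_z), the coefficients are exactly the components of curl F. Compute:
  ∂R/∂y - ∂Q/∂z = (0) - (-x) = x
  ∂P/∂z - ∂R/∂x = (-3*x) - (-z) = -3*x + z
  ∂Q/∂x - ∂P/∂y = (-2*y - z) - (-2*x) = 2*x - 2*y - z.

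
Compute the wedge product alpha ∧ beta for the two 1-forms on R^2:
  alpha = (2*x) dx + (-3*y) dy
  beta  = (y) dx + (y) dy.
alpha ∧ beta = (y*(2*x + 3*y)) dx ∧ dy

Distribute the wedge, using dx_i ∧ dx_j = -dx_j ∧ dx_i and dx_i ∧ dx_i = 0. For each pair (i, j) with i < j, the coefficient of dx_i ∧ dx_j in alpha ∧ beta is (alpha_i * beta_j - alpha_j * beta_i). Collecting: alpha ∧ beta = (y*(2*x + 3*y)) dx ∧ dy.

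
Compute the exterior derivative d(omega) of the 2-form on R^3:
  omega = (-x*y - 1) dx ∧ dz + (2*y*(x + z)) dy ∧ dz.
d(omega) = (x + 2*y) dx ∧ dy ∧ dz

For a 2-form omega = sum_{i<j} g_{ij} dx_i ∧ dx_j, the exterior derivative is
  d(omega) = sum_{i<j} d(g_{ij}) ∧ dx_i ∧ dx_j = sum_{i<j, k} (∂g_{ij}/∂x_k) dx_k ∧ dx_i ∧ dx_j.
Expand each term, using dx_k ∧ dx_i ∧ dx_j = sgn(permutation) dx_{(a)} ∧ dx_{(b)} ∧ dx_{(c)} with (a < b < c) sorted:
  d(-x*y - 1) includes (∂/∂y)(-x*y - 1) dy = (-x) dy, which multiplied by dx ∧ dz gives (x) dx ∧ dy ∧ dz
  d(2*y*(x + z)) includes (∂/∂x)(2*y*(x + z)) dx = (2*y) dx, which multiplied by dy ∧ dz gives (2*y) dx ∧ dy ∧ dz
Collecting like 3-forms: d(omega) = (x + 2*y) dx ∧ dy ∧ dz.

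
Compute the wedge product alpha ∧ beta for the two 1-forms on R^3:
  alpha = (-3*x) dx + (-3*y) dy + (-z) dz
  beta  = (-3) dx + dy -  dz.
alpha ∧ beta = (-3*x - 9*y) dx ∧ dy + (3*x - 3*z) dx ∧ dz + (3*y + z) dy ∧ dz

Distribute the wedge, using dx_i ∧ dx_j = -dx_j ∧ dx_i and dx_i ∧ dx_i = 0. For each pair (i, j) with i < j, the coefficient of dx_i ∧ dx_j in alpha ∧ beta is (alpha_i * beta_j - alpha_j * beta_i). Collecting: alpha ∧ beta = (-3*x - 9*y) dx ∧ dy + (3*x - 3*z) dx ∧ dz + (3*y + z) dy ∧ dz.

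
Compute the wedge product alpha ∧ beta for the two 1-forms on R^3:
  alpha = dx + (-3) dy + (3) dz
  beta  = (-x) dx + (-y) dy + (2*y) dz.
alpha ∧ beta = (-3*x - y) dx ∧ dy + (3*x + 2*y) dx ∧ dz + (-3*y) dy ∧ dz

Distribute the wedge, using dx_i ∧ dx_j = -dx_j ∧ dx_i and dx_i ∧ dx_i = 0. For each pair (i, j) with i < j, the coefficient of dx_i ∧ dx_j in alpha ∧ beta is (alpha_i * beta_j - alpha_j * beta_i). Collecting: alpha ∧ beta = (-3*x - y) dx ∧ dy + (3*x + 2*y) dx ∧ dz + (-3*y) dy ∧ dz.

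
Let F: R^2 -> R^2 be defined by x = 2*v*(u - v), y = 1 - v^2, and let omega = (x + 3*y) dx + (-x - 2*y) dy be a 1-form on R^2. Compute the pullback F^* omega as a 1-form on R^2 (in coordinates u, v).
F^* omega = (2*v*(2*u*v - 5*v^2 + 3)) du + (4*u^2*v - 14*u*v^2 + 6*u + 12*v^3 - 8*v) dv

Using F^*(f dg) = (f ∘ F) d(g ∘ F), substitute each coordinate x_i by F_i(u, v) in f_i, and replace dx_i by d F_i = (∂F_i/∂u) du + (∂F_i/∂v) dv.
  For the x component: f_1(F) = 2*u*v - 5*v^2 + 3; d F_1 = (2*v) du + (2*u - 4*v) dv
  For the y component: f_2(F) = -2*u*v + 4*v^2 - 2; d F_2 = (0) du + (-2*v) dv
Combining and collecting du, dv coefficients:
  coeff of du: 2*v*(2*u*v - 5*v^2 + 3)
  coeff of dv: 4*u^2*v - 14*u*v^2 + 6*u + 12*v^3 - 8*v
F^* omega = (2*v*(2*u*v - 5*v^2 + 3)) du + (4*u^2*v - 14*u*v^2 + 6*u + 12*v^3 - 8*v) dv.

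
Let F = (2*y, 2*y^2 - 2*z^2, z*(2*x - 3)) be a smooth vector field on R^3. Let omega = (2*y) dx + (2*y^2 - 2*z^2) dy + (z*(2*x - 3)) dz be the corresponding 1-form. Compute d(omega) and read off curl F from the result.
d(omega) = (4*z) dy ∧ dz + (-2*z) dz ∧ dx + (-2) dx ∧ dy; curl F = (4*z, -2*z, -2)

d omega = sum_{i<j} (∂f_j/∂x_i - ∂f_i/∂x_j) dx_i ∧ dx_j. Under the identification (dy ∧ dz, dz ∧ dx, dx ∧ dy) ↔ (e_x, e_y, e_z), the coefficients are exactly the components of curl F. Compute:
  ∂R/∂y - ∂Q/∂z = (0) - (-4*z) = 4*z
  ∂P/∂z - ∂R/∂x = (0) - (2*z) = -2*z
  ∂Q/∂x - ∂P/∂y = (0) - (2) = -2.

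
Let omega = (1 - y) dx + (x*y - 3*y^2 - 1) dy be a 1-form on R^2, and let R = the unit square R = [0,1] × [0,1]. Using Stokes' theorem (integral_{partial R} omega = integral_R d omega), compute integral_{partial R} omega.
integral_(partial R) omega = 3/2

Stokes: integral_partial_R omega = integral_R d omega with d omega = (∂Q/∂x - ∂P/∂y) dx ∧ dy.
  ∂Q/∂x = y
  ∂P/∂y = -1
  integrand = ∂Q/∂x - ∂P/∂y = y + 1.
Integrating over R: integral_0^1 integral_0^1 (y + 1) dx dy = 3/2.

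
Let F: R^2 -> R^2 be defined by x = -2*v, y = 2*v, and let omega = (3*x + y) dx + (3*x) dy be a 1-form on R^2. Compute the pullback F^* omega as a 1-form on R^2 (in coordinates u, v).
F^* omega = (-4*v) dv

Using F^*(f dg) = (f ∘ F) d(g ∘ F), substitute each coordinate x_i by F_i(u, v) in f_i, and replace dx_i by d F_i = (∂F_i/∂u) du + (∂F_i/∂v) dv.
  For the x component: f_1(F) = -4*v; d F_1 = (0) du + (-2) dv
  For the y component: f_2(F) = -6*v; d F_2 = (0) du + (2) dv
Combining and collecting du, dv coefficients:
  coeff of du: 0
  coeff of dv: -4*v
F^* omega = (-4*v) dv.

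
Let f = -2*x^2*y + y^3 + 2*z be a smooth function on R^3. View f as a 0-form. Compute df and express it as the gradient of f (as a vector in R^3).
df = (-4*x*y) dx + (-2*x^2 + 3*y^2) dy + (2) dz; grad f = (-4*x*y, -2*x^2 + 3*y^2, 2)

For a 0-form f, d f = (∂f/∂x) dx + (∂f/∂y) dy + (∂f/∂z) dz. The components of the vector representation are exactly the entries of grad f in Cartesian coordinates:
  ∂f/∂x = -4*x*y
  ∂f/∂y = -2*x^2 + 3*y^2
  ∂f/∂z = 2.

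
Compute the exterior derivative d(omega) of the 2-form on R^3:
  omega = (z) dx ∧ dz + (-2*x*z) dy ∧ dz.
d(omega) = (-2*z) dx ∧ dy ∧ dz

For a 2-form omega = sum_{i<j} g_{ij} dx_i ∧ dx_j, the exterior derivative is
  d(omega) = sum_{i<j} d(g_{ij}) ∧ dx_i ∧ dx_j = sum_{i<j, k} (∂g_{ij}/∂x_k) dx_k ∧ dx_i ∧ dx_j.
Expand each term, using dx_k ∧ dx_i ∧ dx_j = sgn(permutation) dx_{(a)} ∧ dx_{(b)} ∧ dx_{(c)} with (a < b < c) sorted:
  d(-2*x*z) includes (∂/∂x)(-2*x*z) dx = (-2*z) dx, which multiplied by dy ∧ dz gives (-2*z) dx ∧ dy ∧ dz
Collecting like 3-forms: d(omega) = (-2*z) dx ∧ dy ∧ dz.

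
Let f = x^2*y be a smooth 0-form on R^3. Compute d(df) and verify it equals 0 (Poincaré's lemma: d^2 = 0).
d(df) = 0

Step 1: df = sum_i (∂f/∂x_i) dx_i = (2*x*y) dx + (x^2) dy + (0) dz.
Step 2: Apply d again. Using the 1-form formula, the coefficient of dx ∧ dy in d(df) is ∂^2 f/∂x ∂y - ∂^2 f/∂y ∂x = (2*x) - (2*x) = 0 (equality of mixed partials for smooth f).
Similarly for dx ∧ dz and dy ∧ dz — all coefficients vanish. So d(df) = 0.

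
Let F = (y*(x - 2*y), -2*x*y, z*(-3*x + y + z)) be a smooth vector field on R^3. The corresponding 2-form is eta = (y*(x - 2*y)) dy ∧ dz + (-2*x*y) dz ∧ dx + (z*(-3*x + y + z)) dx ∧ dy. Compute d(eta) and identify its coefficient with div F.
d(eta) = (-5*x + 2*y + 2*z) dx ∧ dy ∧ dz; div F = -5*x + 2*y + 2*z

For a 2-form in R^3 of the form above, applying d gives a 3-form with coefficient ∂P/∂x + ∂Q/∂y + ∂R/∂z:
  ∂P/∂x = y
  ∂Q/∂y = -2*x
  ∂R/∂z = -3*x + y + 2*z
Sum = -5*x + 2*y + 2*z, which is exactly div F.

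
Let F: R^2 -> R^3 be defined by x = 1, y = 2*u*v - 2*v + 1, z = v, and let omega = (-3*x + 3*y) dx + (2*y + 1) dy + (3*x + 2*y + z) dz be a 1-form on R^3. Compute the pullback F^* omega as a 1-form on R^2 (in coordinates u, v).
F^* omega = (2*v*(4*u*v - 4*v + 3)) du + (8*u^2*v - 12*u*v + 6*u + 5*v - 1) dv

Using F^*(f dg) = (f ∘ F) d(g ∘ F), substitute each coordinate x_i by F_i(u, v) in f_i, and replace dx_i by d F_i = (∂F_i/∂u) du + (∂F_i/∂v) dv.
  For the x component: f_1(F) = 6*v*(u - 1); d F_1 = (0) du + (0) dv
  For the y component: f_2(F) = 4*u*v - 4*v + 3; d F_2 = (2*v) du + (2*u - 2) dv
  For the z component: f_3(F) = 4*u*v - 3*v + 5; d F_3 = (0) du + (1) dv
Combining and collecting du, dv coefficients:
  coeff of du: 2*v*(4*u*v - 4*v + 3)
  coeff of dv: 8*u^2*v - 12*u*v + 6*u + 5*v - 1
F^* omega = (2*v*(4*u*v - 4*v + 3)) du + (8*u^2*v - 12*u*v + 6*u + 5*v - 1) dv.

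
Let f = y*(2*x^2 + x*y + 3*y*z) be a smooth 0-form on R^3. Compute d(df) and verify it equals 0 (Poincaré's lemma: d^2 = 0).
d(df) = 0

Step 1: df = sum_i (∂f/∂x_i) dx_i = (y*(4*x + y)) dx + (2*x^2 + 2*x*y + 6*y*z) dy + (3*y^2) dz.
Step 2: Apply d again. Using the 1-form formula, the coefficient of dx ∧ dy in d(df) is ∂^2 f/∂x ∂y - ∂^2 f/∂y ∂x = (4*x + 2*y) - (4*x + 2*y) = 0 (equality of mixed partials for smooth f).
Similarly for dx ∧ dz and dy ∧ dz — all coefficients vanish. So d(df) = 0.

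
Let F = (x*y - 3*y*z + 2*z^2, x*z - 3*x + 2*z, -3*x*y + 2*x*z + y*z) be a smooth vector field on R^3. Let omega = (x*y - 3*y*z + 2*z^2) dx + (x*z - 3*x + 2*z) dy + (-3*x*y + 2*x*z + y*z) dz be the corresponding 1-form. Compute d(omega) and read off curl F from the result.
d(omega) = (-4*x + z - 2) dy ∧ dz + (2*z) dz ∧ dx + (-x + 4*z - 3) dx ∧ dy; curl F = (-4*x + z - 2, 2*z, -x + 4*z - 3)

d omega = sum_{i<j} (∂f_j/∂x_i - ∂f_i/∂x_j) dx_i ∧ dx_j. Under the identification (dy ∧ dz, dz ∧ dx, dx ∧ dy) ↔ (e_x, e_y, e_z), the coefficients are exactly the components of curl F. Compute:
  ∂R/∂y - ∂Q/∂z = (-3*x + z) - (x + 2) = -4*x + z - 2
  ∂P/∂z - ∂R/∂x = (-3*y + 4*z) - (-3*y + 2*z) = 2*z
  ∂Q/∂x - ∂P/∂y = (z - 3) - (x - 3*z) = -x + 4*z - 3.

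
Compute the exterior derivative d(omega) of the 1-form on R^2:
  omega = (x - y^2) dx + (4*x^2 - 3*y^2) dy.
d(omega) = (8*x + 2*y) dx ∧ dy

For a 1-form omega = sum_i f_i dx_i, the exterior derivative is
  d(omega) = sum_{i < j} (∂f_j/∂x_i - ∂f_i/∂x_j) dx_i ∧ dx_j.
  coefficient of dx ∧ dy: ∂f_2/∂x - ∂f_1/∂y = ∂(4*x^2 - 3*y^2)/∂x - ∂(x - y^2)/∂y = 8*x + 2*y
Assembling: d(omega) = (8*x + 2*y) dx ∧ dy.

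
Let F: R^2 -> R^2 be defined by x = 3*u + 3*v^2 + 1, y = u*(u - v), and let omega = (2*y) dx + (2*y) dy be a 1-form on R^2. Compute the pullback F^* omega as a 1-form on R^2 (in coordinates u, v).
F^* omega = (2*u*(2*u^2 - 3*u*v + 3*u + v^2 - 3*v)) du + (2*u*(-u^2 + 7*u*v - 6*v^2)) dv

Using F^*(f dg) = (f ∘ F) d(g ∘ F), substitute each coordinate x_i by F_i(u, v) in f_i, and replace dx_i by d F_i = (∂F_i/∂u) du + (∂F_i/∂v) dv.
  For the x component: f_1(F) = 2*u*(u - v); d F_1 = (3) du + (6*v) dv
  For the y component: f_2(F) = 2*u*(u - v); d F_2 = (2*u - v) du + (-u) dv
Combining and collecting du, dv coefficients:
  coeff of du: 2*u*(2*u^2 - 3*u*v + 3*u + v^2 - 3*v)
  coeff of dv: 2*u*(-u^2 + 7*u*v - 6*v^2)
F^* omega = (2*u*(2*u^2 - 3*u*v + 3*u + v^2 - 3*v)) du + (2*u*(-u^2 + 7*u*v - 6*v^2)) dv.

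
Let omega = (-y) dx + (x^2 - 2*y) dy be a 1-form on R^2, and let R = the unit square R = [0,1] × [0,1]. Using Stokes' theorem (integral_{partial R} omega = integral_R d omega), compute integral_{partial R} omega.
integral_(partial R) omega = 2

Stokes: integral_partial_R omega = integral_R d omega with d omega = (∂Q/∂x - ∂P/∂y) dx ∧ dy.
  ∂Q/∂x = 2*x
  ∂P/∂y = -1
  integrand = ∂Q/∂x - ∂P/∂y = 2*x + 1.
Integrating over R: integral_0^1 integral_0^1 (2*x + 1) dx dy = 2.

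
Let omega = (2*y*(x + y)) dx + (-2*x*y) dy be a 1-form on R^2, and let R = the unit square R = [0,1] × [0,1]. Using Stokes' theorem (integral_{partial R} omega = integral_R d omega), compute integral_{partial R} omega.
integral_(partial R) omega = -4

Stokes: integral_partial_R omega = integral_R d omega with d omega = (∂Q/∂x - ∂P/∂y) dx ∧ dy.
  ∂Q/∂x = -2*y
  ∂P/∂y = 2*x + 4*y
  integrand = ∂Q/∂x - ∂P/∂y = -2*x - 6*y.
Integrating over R: integral_0^1 integral_0^1 (-2*x - 6*y) dx dy = -4.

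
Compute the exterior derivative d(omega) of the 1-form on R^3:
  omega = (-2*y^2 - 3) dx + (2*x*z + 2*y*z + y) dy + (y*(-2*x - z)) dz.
d(omega) = (4*y + 2*z) dx ∧ dy + (-2*y) dx ∧ dz + (-4*x - 2*y - z) dy ∧ dz

For a 1-form omega = sum_i f_i dx_i, the exterior derivative is
  d(omega) = sum_{i < j} (∂f_j/∂x_i - ∂f_i/∂x_j) dx_i ∧ dx_j.
  coefficient of dx ∧ dy: ∂f_2/∂x - ∂f_1/∂y = ∂(2*x*z + 2*y*z + y)/∂x - ∂(-2*y^2 - 3)/∂y = 4*y + 2*z
  coefficient of dx ∧ dz: ∂f_3/∂x - ∂f_1/∂z = ∂(y*(-2*x - z))/∂x - ∂(-2*y^2 - 3)/∂z = -2*y
  coefficient of dy ∧ dz: ∂f_3/∂y - ∂f_2/∂z = ∂(y*(-2*x - z))/∂y - ∂(2*x*z + 2*y*z + y)/∂z = -4*x - 2*y - z
Assembling: d(omega) = (4*y + 2*z) dx ∧ dy + (-2*y) dx ∧ dz + (-4*x - 2*y - z) dy ∧ dz.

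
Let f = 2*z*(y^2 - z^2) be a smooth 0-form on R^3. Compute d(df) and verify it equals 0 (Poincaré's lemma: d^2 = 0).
d(df) = 0

Step 1: df = sum_i (∂f/∂x_i) dx_i = (0) dx + (4*y*z) dy + (2*y^2 - 6*z^2) dz.
Step 2: Apply d again. Using the 1-form formula, the coefficient of dx ∧ dy in d(df) is ∂^2 f/∂x ∂y - ∂^2 f/∂y ∂x = (0) - (0) = 0 (equality of mixed partials for smooth f).
Similarly for dx ∧ dz and dy ∧ dz — all coefficients vanish. So d(df) = 0.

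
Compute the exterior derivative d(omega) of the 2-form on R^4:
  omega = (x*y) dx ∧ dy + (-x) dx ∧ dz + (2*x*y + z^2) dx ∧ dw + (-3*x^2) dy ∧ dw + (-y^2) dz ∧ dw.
d(omega) = (-8*x) dx ∧ dy ∧ dw + (-2*z) dx ∧ dz ∧ dw + (-2*y) dy ∧ dz ∧ dw

For a 2-form omega = sum_{i<j} g_{ij} dx_i ∧ dx_j, the exterior derivative is
  d(omega) = sum_{i<j} d(g_{ij}) ∧ dx_i ∧ dx_j = sum_{i<j, k} (∂g_{ij}/∂x_k) dx_k ∧ dx_i ∧ dx_j.
Expand each term, using dx_k ∧ dx_i ∧ dx_j = sgn(permutation) dx_{(a)} ∧ dx_{(b)} ∧ dx_{(c)} with (a < b < c) sorted:
  d(2*x*y + z^2) includes (∂/∂y)(2*x*y + z^2) dy = (2*x) dy, which multiplied by dx ∧ dw gives (-2*x) dx ∧ dy ∧ dw
  d(2*x*y + z^2) includes (∂/∂z)(2*x*y + z^2) dz = (2*z) dz, which multiplied by dx ∧ dw gives (-2*z) dx ∧ dz ∧ dw
  d(-3*x^2) includes (∂/∂x)(-3*x^2) dx = (-6*x) dx, which multiplied by dy ∧ dw gives (-6*x) dx ∧ dy ∧ dw
  d(-y^2) includes (∂/∂y)(-y^2) dy = (-2*y) dy, which multiplied by dz ∧ dw gives (-2*y) dy ∧ dz ∧ dw
Collecting like 3-forms: d(omega) = (-8*x) dx ∧ dy ∧ dw + (-2*z) dx ∧ dz ∧ dw + (-2*y) dy ∧ dz ∧ dw.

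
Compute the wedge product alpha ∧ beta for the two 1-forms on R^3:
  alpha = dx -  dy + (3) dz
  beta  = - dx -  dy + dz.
alpha ∧ beta = (-2) dx ∧ dy + (4) dx ∧ dz + (2) dy ∧ dz

Distribute the wedge, using dx_i ∧ dx_j = -dx_j ∧ dx_i and dx_i ∧ dx_i = 0. For each pair (i, j) with i < j, the coefficient of dx_i ∧ dx_j in alpha ∧ beta is (alpha_i * beta_j - alpha_j * beta_i). Collecting: alpha ∧ beta = (-2) dx ∧ dy + (4) dx ∧ dz + (2) dy ∧ dz.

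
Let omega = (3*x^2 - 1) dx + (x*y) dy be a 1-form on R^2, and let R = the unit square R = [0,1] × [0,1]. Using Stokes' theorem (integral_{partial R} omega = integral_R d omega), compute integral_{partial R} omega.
integral_(partial R) omega = 1/2

Stokes: integral_partial_R omega = integral_R d omega with d omega = (∂Q/∂x - ∂P/∂y) dx ∧ dy.
  ∂Q/∂x = y
  ∂P/∂y = 0
  integrand = ∂Q/∂x - ∂P/∂y = y.
Integrating over R: integral_0^1 integral_0^1 (y) dx dy = 1/2.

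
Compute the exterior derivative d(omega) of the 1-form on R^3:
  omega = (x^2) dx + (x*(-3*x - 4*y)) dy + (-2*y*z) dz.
d(omega) = (-6*x - 4*y) dx ∧ dy + (-2*z) dy ∧ dz

For a 1-form omega = sum_i f_i dx_i, the exterior derivative is
  d(omega) = sum_{i < j} (∂f_j/∂x_i - ∂f_i/∂x_j) dx_i ∧ dx_j.
  coefficient of dx ∧ dy: ∂f_2/∂x - ∂f_1/∂y = ∂(x*(-3*x - 4*y))/∂x - ∂(x^2)/∂y = -6*x - 4*y
  coefficient of dy ∧ dz: ∂f_3/∂y - ∂f_2/∂z = ∂(-2*y*z)/∂y - ∂(x*(-3*x - 4*y))/∂z = -2*z
Assembling: d(omega) = (-6*x - 4*y) dx ∧ dy + (-2*z) dy ∧ dz.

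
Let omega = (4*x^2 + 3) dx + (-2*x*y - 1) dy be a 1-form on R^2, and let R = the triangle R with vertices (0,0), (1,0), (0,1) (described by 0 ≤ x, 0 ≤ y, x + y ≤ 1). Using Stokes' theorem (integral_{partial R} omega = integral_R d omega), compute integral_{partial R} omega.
integral_(partial R) omega = -1/3

Stokes: integral_partial_R omega = integral_R d omega with d omega = (∂Q/∂x - ∂P/∂y) dx ∧ dy.
  ∂Q/∂x = -2*y
  ∂P/∂y = 0
  integrand = ∂Q/∂x - ∂P/∂y = -2*y.
Integrating over R: integral_0^1 integral_0^{1-x} (-2*y) dy dx = -1/3.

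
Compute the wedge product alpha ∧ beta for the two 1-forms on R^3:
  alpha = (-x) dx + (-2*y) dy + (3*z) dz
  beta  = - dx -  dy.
alpha ∧ beta = (x - 2*y) dx ∧ dy + (3*z) dx ∧ dz + (3*z) dy ∧ dz

Distribute the wedge, using dx_i ∧ dx_j = -dx_j ∧ dx_i and dx_i ∧ dx_i = 0. For each pair (i, j) with i < j, the coefficient of dx_i ∧ dx_j in alpha ∧ beta is (alpha_i * beta_j - alpha_j * beta_i). Collecting: alpha ∧ beta = (x - 2*y) dx ∧ dy + (3*z) dx ∧ dz + (3*z) dy ∧ dz.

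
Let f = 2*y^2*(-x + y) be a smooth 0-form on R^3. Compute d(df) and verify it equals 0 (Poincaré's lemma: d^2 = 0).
d(df) = 0

Step 1: df = sum_i (∂f/∂x_i) dx_i = (-2*y^2) dx + (2*y*(-2*x + 3*y)) dy + (0) dz.
Step 2: Apply d again. Using the 1-form formula, the coefficient of dx ∧ dy in d(df) is ∂^2 f/∂x ∂y - ∂^2 f/∂y ∂x = (-4*y) - (-4*y) = 0 (equality of mixed partials for smooth f).
Similarly for dx ∧ dz and dy ∧ dz — all coefficients vanish. So d(df) = 0.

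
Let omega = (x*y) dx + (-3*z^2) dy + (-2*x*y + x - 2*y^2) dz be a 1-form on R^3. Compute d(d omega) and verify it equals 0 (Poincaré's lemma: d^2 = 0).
d(d omega) = 0

Step 1: d omega = sum_{i<j} (∂f_j/∂x_i - ∂f_i/∂x_j) dx_i ∧ dx_j:
  coeff of dx ∧ dy: -x
  coeff of dx ∧ dz: 1 - 2*y
  coeff of dy ∧ dz: -2*x - 4*y + 6*z
Step 2: Apply d again to each 2-form coefficient. The only possible 3-form in R^3 is dx ∧ dy ∧ dz, with coefficient
  ∂(coeff of dy∧dz)/∂x - ∂(coeff of dx∧dz)/∂y + ∂(coeff of dx∧dy)/∂z
  = ∂/∂x (-2*x - 4*y + 6*z) - ∂/∂y (1 - 2*y) + ∂/∂z (-x).
Each of these terms simplifies to sums of mixed partials that cancel in pairs. The result is 0 (by equality of mixed partials for smooth functions — Schwarz / Clairaut).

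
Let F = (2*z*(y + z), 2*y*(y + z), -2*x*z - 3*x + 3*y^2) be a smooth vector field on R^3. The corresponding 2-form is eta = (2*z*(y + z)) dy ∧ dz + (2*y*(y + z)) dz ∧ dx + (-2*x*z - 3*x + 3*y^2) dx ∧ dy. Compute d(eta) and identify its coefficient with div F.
d(eta) = (-2*x + 4*y + 2*z) dx ∧ dy ∧ dz; div F = -2*x + 4*y + 2*z

For a 2-form in R^3 of the form above, applying d gives a 3-form with coefficient ∂P/∂x + ∂Q/∂y + ∂R/∂z:
  ∂P/∂x = 0
  ∂Q/∂y = 4*y + 2*z
  ∂R/∂z = -2*x
Sum = -2*x + 4*y + 2*z, which is exactly div F.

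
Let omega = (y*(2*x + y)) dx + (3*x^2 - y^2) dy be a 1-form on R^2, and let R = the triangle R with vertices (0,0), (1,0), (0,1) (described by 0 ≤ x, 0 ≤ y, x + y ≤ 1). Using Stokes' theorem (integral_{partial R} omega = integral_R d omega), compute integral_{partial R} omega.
integral_(partial R) omega = 1/3

Stokes: integral_partial_R omega = integral_R d omega with d omega = (∂Q/∂x - ∂P/∂y) dx ∧ dy.
  ∂Q/∂x = 6*x
  ∂P/∂y = 2*x + 2*y
  integrand = ∂Q/∂x - ∂P/∂y = 4*x - 2*y.
Integrating over R: integral_0^1 integral_0^{1-x} (4*x - 2*y) dy dx = 1/3.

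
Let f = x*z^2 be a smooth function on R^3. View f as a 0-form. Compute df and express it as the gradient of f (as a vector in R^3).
df = (z^2) dx + (0) dy + (2*x*z) dz; grad f = (z^2, 0, 2*x*z)

For a 0-form f, d f = (∂f/∂x) dx + (∂f/∂y) dy + (∂f/∂z) dz. The components of the vector representation are exactly the entries of grad f in Cartesian coordinates:
  ∂f/∂x = z^2
  ∂f/∂y = 0
  ∂f/∂z = 2*x*z.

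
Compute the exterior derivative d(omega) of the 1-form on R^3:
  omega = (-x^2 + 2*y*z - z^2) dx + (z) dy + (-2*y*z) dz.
d(omega) = (-2*z) dx ∧ dy + (-2*y + 2*z) dx ∧ dz + (-2*z - 1) dy ∧ dz

For a 1-form omega = sum_i f_i dx_i, the exterior derivative is
  d(omega) = sum_{i < j} (∂f_j/∂x_i - ∂f_i/∂x_j) dx_i ∧ dx_j.
  coefficient of dx ∧ dy: ∂f_2/∂x - ∂f_1/∂y = ∂(z)/∂x - ∂(-x^2 + 2*y*z - z^2)/∂y = -2*z
  coefficient of dx ∧ dz: ∂f_3/∂x - ∂f_1/∂z = ∂(-2*y*z)/∂x - ∂(-x^2 + 2*y*z - z^2)/∂z = -2*y + 2*z
  coefficient of dy ∧ dz: ∂f_3/∂y - ∂f_2/∂z = ∂(-2*y*z)/∂y - ∂(z)/∂z = -2*z - 1
Assembling: d(omega) = (-2*z) dx ∧ dy + (-2*y + 2*z) dx ∧ dz + (-2*z - 1) dy ∧ dz.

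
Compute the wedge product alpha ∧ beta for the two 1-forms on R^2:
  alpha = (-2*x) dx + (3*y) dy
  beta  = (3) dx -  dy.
alpha ∧ beta = (2*x - 9*y) dx ∧ dy

Distribute the wedge, using dx_i ∧ dx_j = -dx_j ∧ dx_i and dx_i ∧ dx_i = 0. For each pair (i, j) with i < j, the coefficient of dx_i ∧ dx_j in alpha ∧ beta is (alpha_i * beta_j - alpha_j * beta_i). Collecting: alpha ∧ beta = (2*x - 9*y) dx ∧ dy.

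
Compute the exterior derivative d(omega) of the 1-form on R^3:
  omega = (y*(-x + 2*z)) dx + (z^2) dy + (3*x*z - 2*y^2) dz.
d(omega) = (x - 2*z) dx ∧ dy + (-2*y + 3*z) dx ∧ dz + (-4*y - 2*z) dy ∧ dz

For a 1-form omega = sum_i f_i dx_i, the exterior derivative is
  d(omega) = sum_{i < j} (∂f_j/∂x_i - ∂f_i/∂x_j) dx_i ∧ dx_j.
  coefficient of dx ∧ dy: ∂f_2/∂x - ∂f_1/∂y = ∂(z^2)/∂x - ∂(y*(-x + 2*z))/∂y = x - 2*z
  coefficient of dx ∧ dz: ∂f_3/∂x - ∂f_1/∂z = ∂(3*x*z - 2*y^2)/∂x - ∂(y*(-x + 2*z))/∂z = -2*y + 3*z
  coefficient of dy ∧ dz: ∂f_3/∂y - ∂f_2/∂z = ∂(3*x*z - 2*y^2)/∂y - ∂(z^2)/∂z = -4*y - 2*z
Assembling: d(omega) = (x - 2*z) dx ∧ dy + (-2*y + 3*z) dx ∧ dz + (-4*y - 2*z) dy ∧ dz.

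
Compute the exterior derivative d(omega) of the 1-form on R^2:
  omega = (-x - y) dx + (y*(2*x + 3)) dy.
d(omega) = (2*y + 1) dx ∧ dy

For a 1-form omega = sum_i f_i dx_i, the exterior derivative is
  d(omega) = sum_{i < j} (∂f_j/∂x_i - ∂f_i/∂x_j) dx_i ∧ dx_j.
  coefficient of dx ∧ dy: ∂f_2/∂x - ∂f_1/∂y = ∂(y*(2*x + 3))/∂x - ∂(-x - y)/∂y = 2*y + 1
Assembling: d(omega) = (2*y + 1) dx ∧ dy.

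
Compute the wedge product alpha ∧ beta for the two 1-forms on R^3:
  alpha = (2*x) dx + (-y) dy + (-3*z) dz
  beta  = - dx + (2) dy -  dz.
alpha ∧ beta = (4*x - y) dx ∧ dy + (-2*x - 3*z) dx ∧ dz + (y + 6*z) dy ∧ dz

Distribute the wedge, using dx_i ∧ dx_j = -dx_j ∧ dx_i and dx_i ∧ dx_i = 0. For each pair (i, j) with i < j, the coefficient of dx_i ∧ dx_j in alpha ∧ beta is (alpha_i * beta_j - alpha_j * beta_i). Collecting: alpha ∧ beta = (4*x - y) dx ∧ dy + (-2*x - 3*z) dx ∧ dz + (y + 6*z) dy ∧ dz.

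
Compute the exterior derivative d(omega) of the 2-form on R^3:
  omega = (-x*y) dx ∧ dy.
d(omega) = 0

For a 2-form omega = sum_{i<j} g_{ij} dx_i ∧ dx_j, the exterior derivative is
  d(omega) = sum_{i<j} d(g_{ij}) ∧ dx_i ∧ dx_j = sum_{i<j, k} (∂g_{ij}/∂x_k) dx_k ∧ dx_i ∧ dx_j.
Expand each term, using dx_k ∧ dx_i ∧ dx_j = sgn(permutation) dx_{(a)} ∧ dx_{(b)} ∧ dx_{(c)} with (a < b < c) sorted:

Collecting like 3-forms: d(omega) = 0.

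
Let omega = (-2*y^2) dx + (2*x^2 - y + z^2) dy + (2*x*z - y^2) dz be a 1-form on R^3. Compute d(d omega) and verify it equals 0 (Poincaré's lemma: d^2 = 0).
d(d omega) = 0

Step 1: d omega = sum_{i<j} (∂f_j/∂x_i - ∂f_i/∂x_j) dx_i ∧ dx_j:
  coeff of dx ∧ dy: 4*x + 4*y
  coeff of dx ∧ dz: 2*z
  coeff of dy ∧ dz: -2*y - 2*z
Step 2: Apply d again to each 2-form coefficient. The only possible 3-form in R^3 is dx ∧ dy ∧ dz, with coefficient
  ∂(coeff of dy∧dz)/∂x - ∂(coeff of dx∧dz)/∂y + ∂(coeff of dx∧dy)/∂z
  = ∂/∂x (-2*y - 2*z) - ∂/∂y (2*z) + ∂/∂z (4*x + 4*y).
Each of these terms simplifies to sums of mixed partials that cancel in pairs. The result is 0 (by equality of mixed partials for smooth functions — Schwarz / Clairaut).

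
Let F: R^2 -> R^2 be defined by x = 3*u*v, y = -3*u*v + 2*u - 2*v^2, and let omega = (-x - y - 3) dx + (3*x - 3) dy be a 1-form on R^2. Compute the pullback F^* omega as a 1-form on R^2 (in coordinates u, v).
F^* omega = (-27*u*v^2 + 12*u*v + 6*v^3 - 6) du + (-27*u^2*v - 6*u^2 - 30*u*v^2 + 12*v) dv

Using F^*(f dg) = (f ∘ F) d(g ∘ F), substitute each coordinate x_i by F_i(u, v) in f_i, and replace dx_i by d F_i = (∂F_i/∂u) du + (∂F_i/∂v) dv.
  For the x component: f_1(F) = -2*u + 2*v^2 - 3; d F_1 = (3*v) du + (3*u) dv
  For the y component: f_2(F) = 9*u*v - 3; d F_2 = (2 - 3*v) du + (-3*u - 4*v) dv
Combining and collecting du, dv coefficients:
  coeff of du: -27*u*v^2 + 12*u*v + 6*v^3 - 6
  coeff of dv: -27*u^2*v - 6*u^2 - 30*u*v^2 + 12*v
F^* omega = (-27*u*v^2 + 12*u*v + 6*v^3 - 6) du + (-27*u^2*v - 6*u^2 - 30*u*v^2 + 12*v) dv.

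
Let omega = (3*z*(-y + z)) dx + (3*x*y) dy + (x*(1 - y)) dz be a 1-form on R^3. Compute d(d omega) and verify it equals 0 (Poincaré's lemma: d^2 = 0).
d(d omega) = 0

Step 1: d omega = sum_{i<j} (∂f_j/∂x_i - ∂f_i/∂x_j) dx_i ∧ dx_j:
  coeff of dx ∧ dy: 3*y + 3*z
  coeff of dx ∧ dz: 2*y - 6*z + 1
  coeff of dy ∧ dz: -x
Step 2: Apply d again to each 2-form coefficient. The only possible 3-form in R^3 is dx ∧ dy ∧ dz, with coefficient
  ∂(coeff of dy∧dz)/∂x - ∂(coeff of dx∧dz)/∂y + ∂(coeff of dx∧dy)/∂z
  = ∂/∂x (-x) - ∂/∂y (2*y - 6*z + 1) + ∂/∂z (3*y + 3*z).
Each of these terms simplifies to sums of mixed partials that cancel in pairs. The result is 0 (by equality of mixed partials for smooth functions — Schwarz / Clairaut).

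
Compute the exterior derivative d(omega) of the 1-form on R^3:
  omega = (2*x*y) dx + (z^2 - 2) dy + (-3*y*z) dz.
d(omega) = (-2*x) dx ∧ dy + (-5*z) dy ∧ dz

For a 1-form omega = sum_i f_i dx_i, the exterior derivative is
  d(omega) = sum_{i < j} (∂f_j/∂x_i - ∂f_i/∂x_j) dx_i ∧ dx_j.
  coefficient of dx ∧ dy: ∂f_2/∂x - ∂f_1/∂y = ∂(z^2 - 2)/∂x - ∂(2*x*y)/∂y = -2*x
  coefficient of dy ∧ dz: ∂f_3/∂y - ∂f_2/∂z = ∂(-3*y*z)/∂y - ∂(z^2 - 2)/∂z = -5*z
Assembling: d(omega) = (-2*x) dx ∧ dy + (-5*z) dy ∧ dz.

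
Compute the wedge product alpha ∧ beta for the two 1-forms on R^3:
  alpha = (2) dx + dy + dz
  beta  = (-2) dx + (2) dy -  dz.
alpha ∧ beta = (6) dx ∧ dy + (-3) dy ∧ dz

Distribute the wedge, using dx_i ∧ dx_j = -dx_j ∧ dx_i and dx_i ∧ dx_i = 0. For each pair (i, j) with i < j, the coefficient of dx_i ∧ dx_j in alpha ∧ beta is (alpha_i * beta_j - alpha_j * beta_i). Collecting: alpha ∧ beta = (6) dx ∧ dy + (-3) dy ∧ dz.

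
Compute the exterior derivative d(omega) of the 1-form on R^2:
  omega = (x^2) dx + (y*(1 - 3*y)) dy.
d(omega) = 0

For a 1-form omega = sum_i f_i dx_i, the exterior derivative is
  d(omega) = sum_{i < j} (∂f_j/∂x_i - ∂f_i/∂x_j) dx_i ∧ dx_j.

Assembling: d(omega) = 0.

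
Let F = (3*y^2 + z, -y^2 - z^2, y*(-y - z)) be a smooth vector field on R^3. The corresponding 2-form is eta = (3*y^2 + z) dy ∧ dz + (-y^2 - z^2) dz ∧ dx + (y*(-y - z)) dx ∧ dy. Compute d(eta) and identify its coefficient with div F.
d(eta) = (-3*y) dx ∧ dy ∧ dz; div F = -3*y

For a 2-form in R^3 of the form above, applying d gives a 3-form with coefficient ∂P/∂x + ∂Q/∂y + ∂R/∂z:
  ∂P/∂x = 0
  ∂Q/∂y = -2*y
  ∂R/∂z = -y
Sum = -3*y, which is exactly div F.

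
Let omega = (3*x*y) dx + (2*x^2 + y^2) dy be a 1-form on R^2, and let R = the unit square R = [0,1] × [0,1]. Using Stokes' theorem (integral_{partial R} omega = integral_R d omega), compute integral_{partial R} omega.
integral_(partial R) omega = 1/2

Stokes: integral_partial_R omega = integral_R d omega with d omega = (∂Q/∂x - ∂P/∂y) dx ∧ dy.
  ∂Q/∂x = 4*x
  ∂P/∂y = 3*x
  integrand = ∂Q/∂x - ∂P/∂y = x.
Integrating over R: integral_0^1 integral_0^1 (x) dx dy = 1/2.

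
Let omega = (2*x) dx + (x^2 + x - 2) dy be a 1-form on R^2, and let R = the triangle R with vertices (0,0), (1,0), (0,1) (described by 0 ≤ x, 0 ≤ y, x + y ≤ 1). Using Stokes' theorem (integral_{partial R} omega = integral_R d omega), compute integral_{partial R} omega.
integral_(partial R) omega = 5/6

Stokes: integral_partial_R omega = integral_R d omega with d omega = (∂Q/∂x - ∂P/∂y) dx ∧ dy.
  ∂Q/∂x = 2*x + 1
  ∂P/∂y = 0
  integrand = ∂Q/∂x - ∂P/∂y = 2*x + 1.
Integrating over R: integral_0^1 integral_0^{1-x} (2*x + 1) dy dx = 5/6.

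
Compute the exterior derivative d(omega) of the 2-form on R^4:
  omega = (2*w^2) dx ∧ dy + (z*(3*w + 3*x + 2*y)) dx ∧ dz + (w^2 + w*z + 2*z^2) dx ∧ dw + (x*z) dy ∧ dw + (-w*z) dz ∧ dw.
d(omega) = (4*w + z) dx ∧ dy ∧ dw + (-2*z) dx ∧ dy ∧ dz + (-w - z) dx ∧ dz ∧ dw + (-x) dy ∧ dz ∧ dw

For a 2-form omega = sum_{i<j} g_{ij} dx_i ∧ dx_j, the exterior derivative is
  d(omega) = sum_{i<j} d(g_{ij}) ∧ dx_i ∧ dx_j = sum_{i<j, k} (∂g_{ij}/∂x_k) dx_k ∧ dx_i ∧ dx_j.
Expand each term, using dx_k ∧ dx_i ∧ dx_j = sgn(permutation) dx_{(a)} ∧ dx_{(b)} ∧ dx_{(c)} with (a < b < c) sorted:
  d(2*w^2) includes (∂/∂w)(2*w^2) dw = (4*w) dw, which multiplied by dx ∧ dy gives (4*w) dx ∧ dy ∧ dw
  d(z*(3*w + 3*x + 2*y)) includes (∂/∂y)(z*(3*w + 3*x + 2*y)) dy = (2*z) dy, which multiplied by dx ∧ dz gives (-2*z) dx ∧ dy ∧ dz
  d(z*(3*w + 3*x + 2*y)) includes (∂/∂w)(z*(3*w + 3*x + 2*y)) dw = (3*z) dw, which multiplied by dx ∧ dz gives (3*z) dx ∧ dz ∧ dw
  d(w^2 + w*z + 2*z^2) includes (∂/∂z)(w^2 + w*z + 2*z^2) dz = (w + 4*z) dz, which multiplied by dx ∧ dw gives (-w - 4*z) dx ∧ dz ∧ dw
  d(x*z) includes (∂/∂x)(x*z) dx = (z) dx, which multiplied by dy ∧ dw gives (z) dx ∧ dy ∧ dw
  d(x*z) includes (∂/∂z)(x*z) dz = (x) dz, which multiplied by dy ∧ dw gives (-x) dy ∧ dz ∧ dw
Collecting like 3-forms: d(omega) = (4*w + z) dx ∧ dy ∧ dw + (-2*z) dx ∧ dy ∧ dz + (-w - z) dx ∧ dz ∧ dw + (-x) dy ∧ dz ∧ dw.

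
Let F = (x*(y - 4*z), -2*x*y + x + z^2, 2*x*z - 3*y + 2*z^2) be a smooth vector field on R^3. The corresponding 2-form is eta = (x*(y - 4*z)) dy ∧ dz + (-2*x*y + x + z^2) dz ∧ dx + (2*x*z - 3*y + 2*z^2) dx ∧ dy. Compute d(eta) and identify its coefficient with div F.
d(eta) = (y) dx ∧ dy ∧ dz; div F = y

For a 2-form in R^3 of the form above, applying d gives a 3-form with coefficient ∂P/∂x + ∂Q/∂y + ∂R/∂z:
  ∂P/∂x = y - 4*z
  ∂Q/∂y = -2*x
  ∂R/∂z = 2*x + 4*z
Sum = y, which is exactly div F.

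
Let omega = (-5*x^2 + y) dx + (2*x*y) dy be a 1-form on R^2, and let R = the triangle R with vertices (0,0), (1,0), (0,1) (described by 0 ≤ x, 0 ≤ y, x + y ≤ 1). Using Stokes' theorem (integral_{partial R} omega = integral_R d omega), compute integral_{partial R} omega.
integral_(partial R) omega = -1/6

Stokes: integral_partial_R omega = integral_R d omega with d omega = (∂Q/∂x - ∂P/∂y) dx ∧ dy.
  ∂Q/∂x = 2*y
  ∂P/∂y = 1
  integrand = ∂Q/∂x - ∂P/∂y = 2*y - 1.
Integrating over R: integral_0^1 integral_0^{1-x} (2*y - 1) dy dx = -1/6.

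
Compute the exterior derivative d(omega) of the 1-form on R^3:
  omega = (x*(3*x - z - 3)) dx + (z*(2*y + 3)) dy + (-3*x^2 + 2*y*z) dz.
d(omega) = (-5*x) dx ∧ dz + (-2*y + 2*z - 3) dy ∧ dz

For a 1-form omega = sum_i f_i dx_i, the exterior derivative is
  d(omega) = sum_{i < j} (∂f_j/∂x_i - ∂f_i/∂x_j) dx_i ∧ dx_j.
  coefficient of dx ∧ dz: ∂f_3/∂x - ∂f_1/∂z = ∂(-3*x^2 + 2*y*z)/∂x - ∂(x*(3*x - z - 3))/∂z = -5*x
  coefficient of dy ∧ dz: ∂f_3/∂y - ∂f_2/∂z = ∂(-3*x^2 + 2*y*z)/∂y - ∂(z*(2*y + 3))/∂z = -2*y + 2*z - 3
Assembling: d(omega) = (-5*x) dx ∧ dz + (-2*y + 2*z - 3) dy ∧ dz.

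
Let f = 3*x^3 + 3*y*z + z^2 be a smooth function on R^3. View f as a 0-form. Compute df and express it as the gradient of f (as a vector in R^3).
df = (9*x^2) dx + (3*z) dy + (3*y + 2*z) dz; grad f = (9*x^2, 3*z, 3*y + 2*z)

For a 0-form f, d f = (∂f/∂x) dx + (∂f/∂y) dy + (∂f/∂z) dz. The components of the vector representation are exactly the entries of grad f in Cartesian coordinates:
  ∂f/∂x = 9*x^2
  ∂f/∂y = 3*z
  ∂f/∂z = 3*y + 2*z.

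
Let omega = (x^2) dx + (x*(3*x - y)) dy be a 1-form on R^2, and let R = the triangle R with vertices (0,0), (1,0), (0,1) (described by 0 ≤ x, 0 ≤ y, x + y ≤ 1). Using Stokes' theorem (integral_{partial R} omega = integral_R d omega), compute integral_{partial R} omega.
integral_(partial R) omega = 5/6

Stokes: integral_partial_R omega = integral_R d omega with d omega = (∂Q/∂x - ∂P/∂y) dx ∧ dy.
  ∂Q/∂x = 6*x - y
  ∂P/∂y = 0
  integrand = ∂Q/∂x - ∂P/∂y = 6*x - y.
Integrating over R: integral_0^1 integral_0^{1-x} (6*x - y) dy dx = 5/6.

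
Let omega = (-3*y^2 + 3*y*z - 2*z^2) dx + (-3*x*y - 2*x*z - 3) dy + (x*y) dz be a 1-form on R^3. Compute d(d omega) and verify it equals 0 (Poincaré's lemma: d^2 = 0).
d(d omega) = 0

Step 1: d omega = sum_{i<j} (∂f_j/∂x_i - ∂f_i/∂x_j) dx_i ∧ dx_j:
  coeff of dx ∧ dy: 3*y - 5*z
  coeff of dx ∧ dz: -2*y + 4*z
  coeff of dy ∧ dz: 3*x
Step 2: Apply d again to each 2-form coefficient. The only possible 3-form in R^3 is dx ∧ dy ∧ dz, with coefficient
  ∂(coeff of dy∧dz)/∂x - ∂(coeff of dx∧dz)/∂y + ∂(coeff of dx∧dy)/∂z
  = ∂/∂x (3*x) - ∂/∂y (-2*y + 4*z) + ∂/∂z (3*y - 5*z).
Each of these terms simplifies to sums of mixed partials that cancel in pairs. The result is 0 (by equality of mixed partials for smooth functions — Schwarz / Clairaut).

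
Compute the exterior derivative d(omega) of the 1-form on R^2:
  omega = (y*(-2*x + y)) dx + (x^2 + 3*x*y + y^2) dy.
d(omega) = (4*x + y) dx ∧ dy

For a 1-form omega = sum_i f_i dx_i, the exterior derivative is
  d(omega) = sum_{i < j} (∂f_j/∂x_i - ∂f_i/∂x_j) dx_i ∧ dx_j.
  coefficient of dx ∧ dy: ∂f_2/∂x - ∂f_1/∂y = ∂(x^2 + 3*x*y + y^2)/∂x - ∂(y*(-2*x + y))/∂y = 4*x + y
Assembling: d(omega) = (4*x + y) dx ∧ dy.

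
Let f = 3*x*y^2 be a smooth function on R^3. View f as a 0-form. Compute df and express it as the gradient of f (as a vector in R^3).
df = (3*y^2) dx + (6*x*y) dy + (0) dz; grad f = (3*y^2, 6*x*y, 0)

For a 0-form f, d f = (∂f/∂x) dx + (∂f/∂y) dy + (∂f/∂z) dz. The components of the vector representation are exactly the entries of grad f in Cartesian coordinates:
  ∂f/∂x = 3*y^2
  ∂f/∂y = 6*x*y
  ∂f/∂z = 0.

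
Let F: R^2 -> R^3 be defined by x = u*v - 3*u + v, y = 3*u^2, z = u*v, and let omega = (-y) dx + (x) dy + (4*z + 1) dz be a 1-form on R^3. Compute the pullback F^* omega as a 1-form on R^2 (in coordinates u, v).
F^* omega = (3*u^2*v - 9*u^2 + 4*u*v^2 + 6*u*v + v) du + (u*(-3*u^2 + 4*u*v - 3*u + 1)) dv

Using F^*(f dg) = (f ∘ F) d(g ∘ F), substitute each coordinate x_i by F_i(u, v) in f_i, and replace dx_i by d F_i = (∂F_i/∂u) du + (∂F_i/∂v) dv.
  For the x component: f_1(F) = -3*u^2; d F_1 = (v - 3) du + (u + 1) dv
  For the y component: f_2(F) = u*v - 3*u + v; d F_2 = (6*u) du + (0) dv
  For the z component: f_3(F) = 4*u*v + 1; d F_3 = (v) du + (u) dv
Combining and collecting du, dv coefficients:
  coeff of du: 3*u^2*v - 9*u^2 + 4*u*v^2 + 6*u*v + v
  coeff of dv: u*(-3*u^2 + 4*u*v - 3*u + 1)
F^* omega = (3*u^2*v - 9*u^2 + 4*u*v^2 + 6*u*v + v) du + (u*(-3*u^2 + 4*u*v - 3*u + 1)) dv.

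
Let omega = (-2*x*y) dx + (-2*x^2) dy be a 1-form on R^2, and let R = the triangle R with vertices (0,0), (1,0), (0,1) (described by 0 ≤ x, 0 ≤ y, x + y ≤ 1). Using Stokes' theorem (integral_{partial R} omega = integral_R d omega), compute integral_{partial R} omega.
integral_(partial R) omega = -1/3

Stokes: integral_partial_R omega = integral_R d omega with d omega = (∂Q/∂x - ∂P/∂y) dx ∧ dy.
  ∂Q/∂x = -4*x
  ∂P/∂y = -2*x
  integrand = ∂Q/∂x - ∂P/∂y = -2*x.
Integrating over R: integral_0^1 integral_0^{1-x} (-2*x) dy dx = -1/3.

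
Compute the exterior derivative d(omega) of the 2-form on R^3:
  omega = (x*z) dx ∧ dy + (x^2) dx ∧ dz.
d(omega) = (x) dx ∧ dy ∧ dz

For a 2-form omega = sum_{i<j} g_{ij} dx_i ∧ dx_j, the exterior derivative is
  d(omega) = sum_{i<j} d(g_{ij}) ∧ dx_i ∧ dx_j = sum_{i<j, k} (∂g_{ij}/∂x_k) dx_k ∧ dx_i ∧ dx_j.
Expand each term, using dx_k ∧ dx_i ∧ dx_j = sgn(permutation) dx_{(a)} ∧ dx_{(b)} ∧ dx_{(c)} with (a < b < c) sorted:
  d(x*z) includes (∂/∂z)(x*z) dz = (x) dz, which multiplied by dx ∧ dy gives (x) dx ∧ dy ∧ dz
Collecting like 3-forms: d(omega) = (x) dx ∧ dy ∧ dz.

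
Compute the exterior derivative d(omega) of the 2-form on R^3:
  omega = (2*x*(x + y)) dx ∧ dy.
d(omega) = 0

For a 2-form omega = sum_{i<j} g_{ij} dx_i ∧ dx_j, the exterior derivative is
  d(omega) = sum_{i<j} d(g_{ij}) ∧ dx_i ∧ dx_j = sum_{i<j, k} (∂g_{ij}/∂x_k) dx_k ∧ dx_i ∧ dx_j.
Expand each term, using dx_k ∧ dx_i ∧ dx_j = sgn(permutation) dx_{(a)} ∧ dx_{(b)} ∧ dx_{(c)} with (a < b < c) sorted:

Collecting like 3-forms: d(omega) = 0.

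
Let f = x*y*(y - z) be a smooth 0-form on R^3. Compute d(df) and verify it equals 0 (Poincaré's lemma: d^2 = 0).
d(df) = 0

Step 1: df = sum_i (∂f/∂x_i) dx_i = (y*(y - z)) dx + (x*(2*y - z)) dy + (-x*y) dz.
Step 2: Apply d again. Using the 1-form formula, the coefficient of dx ∧ dy in d(df) is ∂^2 f/∂x ∂y - ∂^2 f/∂y ∂x = (2*y - z) - (2*y - z) = 0 (equality of mixed partials for smooth f).
Similarly for dx ∧ dz and dy ∧ dz — all coefficients vanish. So d(df) = 0.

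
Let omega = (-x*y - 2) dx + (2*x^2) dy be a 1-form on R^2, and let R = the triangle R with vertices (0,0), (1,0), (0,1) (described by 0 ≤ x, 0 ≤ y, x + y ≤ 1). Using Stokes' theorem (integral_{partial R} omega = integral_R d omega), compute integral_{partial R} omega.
integral_(partial R) omega = 5/6

Stokes: integral_partial_R omega = integral_R d omega with d omega = (∂Q/∂x - ∂P/∂y) dx ∧ dy.
  ∂Q/∂x = 4*x
  ∂P/∂y = -x
  integrand = ∂Q/∂x - ∂P/∂y = 5*x.
Integrating over R: integral_0^1 integral_0^{1-x} (5*x) dy dx = 5/6.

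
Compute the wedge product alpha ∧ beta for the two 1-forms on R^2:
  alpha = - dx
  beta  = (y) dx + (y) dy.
alpha ∧ beta = (-y) dx ∧ dy

Distribute the wedge, using dx_i ∧ dx_j = -dx_j ∧ dx_i and dx_i ∧ dx_i = 0. For each pair (i, j) with i < j, the coefficient of dx_i ∧ dx_j in alpha ∧ beta is (alpha_i * beta_j - alpha_j * beta_i). Collecting: alpha ∧ beta = (-y) dx ∧ dy.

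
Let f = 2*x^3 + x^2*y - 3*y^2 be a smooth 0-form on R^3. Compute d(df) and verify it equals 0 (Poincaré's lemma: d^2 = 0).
d(df) = 0

Step 1: df = sum_i (∂f/∂x_i) dx_i = (2*x*(3*x + y)) dx + (x^2 - 6*y) dy + (0) dz.
Step 2: Apply d again. Using the 1-form formula, the coefficient of dx ∧ dy in d(df) is ∂^2 f/∂x ∂y - ∂^2 f/∂y ∂x = (2*x) - (2*x) = 0 (equality of mixed partials for smooth f).
Similarly for dx ∧ dz and dy ∧ dz — all coefficients vanish. So d(df) = 0.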